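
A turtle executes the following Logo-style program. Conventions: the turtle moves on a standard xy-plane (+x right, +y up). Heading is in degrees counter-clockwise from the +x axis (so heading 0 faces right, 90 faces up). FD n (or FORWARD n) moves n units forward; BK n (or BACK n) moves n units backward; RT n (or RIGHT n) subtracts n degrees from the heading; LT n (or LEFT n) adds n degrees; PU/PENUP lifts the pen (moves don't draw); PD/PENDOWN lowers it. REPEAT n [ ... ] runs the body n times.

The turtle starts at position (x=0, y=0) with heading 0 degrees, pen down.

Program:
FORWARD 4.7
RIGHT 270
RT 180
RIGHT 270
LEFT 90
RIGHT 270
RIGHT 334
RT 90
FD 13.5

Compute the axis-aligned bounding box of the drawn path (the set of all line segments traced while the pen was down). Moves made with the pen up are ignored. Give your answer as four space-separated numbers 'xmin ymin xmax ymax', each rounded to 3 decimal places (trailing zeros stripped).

Executing turtle program step by step:
Start: pos=(0,0), heading=0, pen down
FD 4.7: (0,0) -> (4.7,0) [heading=0, draw]
RT 270: heading 0 -> 90
RT 180: heading 90 -> 270
RT 270: heading 270 -> 0
LT 90: heading 0 -> 90
RT 270: heading 90 -> 180
RT 334: heading 180 -> 206
RT 90: heading 206 -> 116
FD 13.5: (4.7,0) -> (-1.218,12.134) [heading=116, draw]
Final: pos=(-1.218,12.134), heading=116, 2 segment(s) drawn

Segment endpoints: x in {-1.218, 0, 4.7}, y in {0, 12.134}
xmin=-1.218, ymin=0, xmax=4.7, ymax=12.134

Answer: -1.218 0 4.7 12.134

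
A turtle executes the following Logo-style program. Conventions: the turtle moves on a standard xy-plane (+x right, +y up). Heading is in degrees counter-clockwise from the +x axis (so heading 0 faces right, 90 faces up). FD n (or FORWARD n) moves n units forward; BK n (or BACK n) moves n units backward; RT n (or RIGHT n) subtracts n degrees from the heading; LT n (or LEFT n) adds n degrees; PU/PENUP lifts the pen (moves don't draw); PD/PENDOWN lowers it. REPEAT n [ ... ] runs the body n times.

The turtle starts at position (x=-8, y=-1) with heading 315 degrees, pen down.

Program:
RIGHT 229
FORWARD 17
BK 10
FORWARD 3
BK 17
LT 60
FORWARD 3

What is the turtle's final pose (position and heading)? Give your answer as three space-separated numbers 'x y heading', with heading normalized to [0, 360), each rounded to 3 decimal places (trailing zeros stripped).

Executing turtle program step by step:
Start: pos=(-8,-1), heading=315, pen down
RT 229: heading 315 -> 86
FD 17: (-8,-1) -> (-6.814,15.959) [heading=86, draw]
BK 10: (-6.814,15.959) -> (-7.512,5.983) [heading=86, draw]
FD 3: (-7.512,5.983) -> (-7.302,8.976) [heading=86, draw]
BK 17: (-7.302,8.976) -> (-8.488,-7.983) [heading=86, draw]
LT 60: heading 86 -> 146
FD 3: (-8.488,-7.983) -> (-10.975,-6.305) [heading=146, draw]
Final: pos=(-10.975,-6.305), heading=146, 5 segment(s) drawn

Answer: -10.975 -6.305 146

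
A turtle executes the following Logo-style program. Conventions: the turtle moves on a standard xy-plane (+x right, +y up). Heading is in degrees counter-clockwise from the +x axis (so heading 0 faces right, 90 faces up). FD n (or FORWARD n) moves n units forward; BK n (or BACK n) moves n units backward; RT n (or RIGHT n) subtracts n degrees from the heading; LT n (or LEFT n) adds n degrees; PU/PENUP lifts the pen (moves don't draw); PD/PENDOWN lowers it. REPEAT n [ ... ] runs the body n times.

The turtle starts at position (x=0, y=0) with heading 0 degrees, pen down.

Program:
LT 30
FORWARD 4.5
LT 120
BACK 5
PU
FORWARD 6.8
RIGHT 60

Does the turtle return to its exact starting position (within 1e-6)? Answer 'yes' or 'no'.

Answer: no

Derivation:
Executing turtle program step by step:
Start: pos=(0,0), heading=0, pen down
LT 30: heading 0 -> 30
FD 4.5: (0,0) -> (3.897,2.25) [heading=30, draw]
LT 120: heading 30 -> 150
BK 5: (3.897,2.25) -> (8.227,-0.25) [heading=150, draw]
PU: pen up
FD 6.8: (8.227,-0.25) -> (2.338,3.15) [heading=150, move]
RT 60: heading 150 -> 90
Final: pos=(2.338,3.15), heading=90, 2 segment(s) drawn

Start position: (0, 0)
Final position: (2.338, 3.15)
Distance = 3.923; >= 1e-6 -> NOT closed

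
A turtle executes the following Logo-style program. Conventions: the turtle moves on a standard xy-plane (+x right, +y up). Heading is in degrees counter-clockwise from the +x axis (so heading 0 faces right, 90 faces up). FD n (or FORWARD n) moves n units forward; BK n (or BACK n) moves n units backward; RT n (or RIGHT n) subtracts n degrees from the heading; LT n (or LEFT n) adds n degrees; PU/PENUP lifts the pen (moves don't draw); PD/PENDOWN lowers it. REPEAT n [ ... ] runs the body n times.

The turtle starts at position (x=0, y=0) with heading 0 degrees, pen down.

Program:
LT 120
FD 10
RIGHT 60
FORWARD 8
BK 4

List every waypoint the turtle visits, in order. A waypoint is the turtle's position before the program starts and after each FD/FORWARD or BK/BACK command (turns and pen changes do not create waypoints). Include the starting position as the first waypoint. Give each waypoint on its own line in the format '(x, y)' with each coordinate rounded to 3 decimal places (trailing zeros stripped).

Executing turtle program step by step:
Start: pos=(0,0), heading=0, pen down
LT 120: heading 0 -> 120
FD 10: (0,0) -> (-5,8.66) [heading=120, draw]
RT 60: heading 120 -> 60
FD 8: (-5,8.66) -> (-1,15.588) [heading=60, draw]
BK 4: (-1,15.588) -> (-3,12.124) [heading=60, draw]
Final: pos=(-3,12.124), heading=60, 3 segment(s) drawn
Waypoints (4 total):
(0, 0)
(-5, 8.66)
(-1, 15.588)
(-3, 12.124)

Answer: (0, 0)
(-5, 8.66)
(-1, 15.588)
(-3, 12.124)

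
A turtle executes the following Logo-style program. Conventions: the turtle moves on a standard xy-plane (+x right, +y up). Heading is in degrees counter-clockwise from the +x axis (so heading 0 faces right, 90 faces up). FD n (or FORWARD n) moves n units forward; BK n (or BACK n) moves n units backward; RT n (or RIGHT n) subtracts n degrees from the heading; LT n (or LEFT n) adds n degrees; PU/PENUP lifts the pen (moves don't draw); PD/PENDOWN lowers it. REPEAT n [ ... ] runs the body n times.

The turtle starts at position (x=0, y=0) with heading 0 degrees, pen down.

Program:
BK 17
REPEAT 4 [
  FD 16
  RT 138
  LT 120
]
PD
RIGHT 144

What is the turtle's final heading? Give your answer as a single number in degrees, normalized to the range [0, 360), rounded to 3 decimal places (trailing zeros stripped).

Executing turtle program step by step:
Start: pos=(0,0), heading=0, pen down
BK 17: (0,0) -> (-17,0) [heading=0, draw]
REPEAT 4 [
  -- iteration 1/4 --
  FD 16: (-17,0) -> (-1,0) [heading=0, draw]
  RT 138: heading 0 -> 222
  LT 120: heading 222 -> 342
  -- iteration 2/4 --
  FD 16: (-1,0) -> (14.217,-4.944) [heading=342, draw]
  RT 138: heading 342 -> 204
  LT 120: heading 204 -> 324
  -- iteration 3/4 --
  FD 16: (14.217,-4.944) -> (27.161,-14.349) [heading=324, draw]
  RT 138: heading 324 -> 186
  LT 120: heading 186 -> 306
  -- iteration 4/4 --
  FD 16: (27.161,-14.349) -> (36.566,-27.293) [heading=306, draw]
  RT 138: heading 306 -> 168
  LT 120: heading 168 -> 288
]
PD: pen down
RT 144: heading 288 -> 144
Final: pos=(36.566,-27.293), heading=144, 5 segment(s) drawn

Answer: 144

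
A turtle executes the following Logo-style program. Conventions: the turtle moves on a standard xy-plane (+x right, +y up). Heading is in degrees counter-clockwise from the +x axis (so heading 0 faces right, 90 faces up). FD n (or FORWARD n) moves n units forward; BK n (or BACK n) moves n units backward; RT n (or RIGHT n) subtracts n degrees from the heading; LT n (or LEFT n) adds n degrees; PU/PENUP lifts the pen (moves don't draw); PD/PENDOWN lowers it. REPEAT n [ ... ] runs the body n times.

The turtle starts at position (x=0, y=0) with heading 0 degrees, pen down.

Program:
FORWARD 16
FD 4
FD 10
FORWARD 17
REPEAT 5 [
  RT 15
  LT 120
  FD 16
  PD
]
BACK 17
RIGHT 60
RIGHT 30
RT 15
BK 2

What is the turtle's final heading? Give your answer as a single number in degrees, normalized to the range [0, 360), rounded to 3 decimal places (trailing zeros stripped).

Executing turtle program step by step:
Start: pos=(0,0), heading=0, pen down
FD 16: (0,0) -> (16,0) [heading=0, draw]
FD 4: (16,0) -> (20,0) [heading=0, draw]
FD 10: (20,0) -> (30,0) [heading=0, draw]
FD 17: (30,0) -> (47,0) [heading=0, draw]
REPEAT 5 [
  -- iteration 1/5 --
  RT 15: heading 0 -> 345
  LT 120: heading 345 -> 105
  FD 16: (47,0) -> (42.859,15.455) [heading=105, draw]
  PD: pen down
  -- iteration 2/5 --
  RT 15: heading 105 -> 90
  LT 120: heading 90 -> 210
  FD 16: (42.859,15.455) -> (29.002,7.455) [heading=210, draw]
  PD: pen down
  -- iteration 3/5 --
  RT 15: heading 210 -> 195
  LT 120: heading 195 -> 315
  FD 16: (29.002,7.455) -> (40.316,-3.859) [heading=315, draw]
  PD: pen down
  -- iteration 4/5 --
  RT 15: heading 315 -> 300
  LT 120: heading 300 -> 60
  FD 16: (40.316,-3.859) -> (48.316,9.998) [heading=60, draw]
  PD: pen down
  -- iteration 5/5 --
  RT 15: heading 60 -> 45
  LT 120: heading 45 -> 165
  FD 16: (48.316,9.998) -> (32.861,14.139) [heading=165, draw]
  PD: pen down
]
BK 17: (32.861,14.139) -> (49.282,9.739) [heading=165, draw]
RT 60: heading 165 -> 105
RT 30: heading 105 -> 75
RT 15: heading 75 -> 60
BK 2: (49.282,9.739) -> (48.282,8.007) [heading=60, draw]
Final: pos=(48.282,8.007), heading=60, 11 segment(s) drawn

Answer: 60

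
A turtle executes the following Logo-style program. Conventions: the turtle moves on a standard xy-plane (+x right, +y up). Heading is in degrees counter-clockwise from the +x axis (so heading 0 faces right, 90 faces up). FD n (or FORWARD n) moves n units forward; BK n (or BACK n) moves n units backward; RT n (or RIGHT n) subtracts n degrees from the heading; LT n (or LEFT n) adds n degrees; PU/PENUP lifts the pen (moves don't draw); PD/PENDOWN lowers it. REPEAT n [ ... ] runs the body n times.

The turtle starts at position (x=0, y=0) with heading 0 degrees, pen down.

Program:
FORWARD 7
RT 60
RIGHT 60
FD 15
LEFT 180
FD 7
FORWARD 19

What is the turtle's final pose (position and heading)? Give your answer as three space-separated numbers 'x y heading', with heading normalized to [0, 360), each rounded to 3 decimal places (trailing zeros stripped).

Answer: 12.5 9.526 60

Derivation:
Executing turtle program step by step:
Start: pos=(0,0), heading=0, pen down
FD 7: (0,0) -> (7,0) [heading=0, draw]
RT 60: heading 0 -> 300
RT 60: heading 300 -> 240
FD 15: (7,0) -> (-0.5,-12.99) [heading=240, draw]
LT 180: heading 240 -> 60
FD 7: (-0.5,-12.99) -> (3,-6.928) [heading=60, draw]
FD 19: (3,-6.928) -> (12.5,9.526) [heading=60, draw]
Final: pos=(12.5,9.526), heading=60, 4 segment(s) drawn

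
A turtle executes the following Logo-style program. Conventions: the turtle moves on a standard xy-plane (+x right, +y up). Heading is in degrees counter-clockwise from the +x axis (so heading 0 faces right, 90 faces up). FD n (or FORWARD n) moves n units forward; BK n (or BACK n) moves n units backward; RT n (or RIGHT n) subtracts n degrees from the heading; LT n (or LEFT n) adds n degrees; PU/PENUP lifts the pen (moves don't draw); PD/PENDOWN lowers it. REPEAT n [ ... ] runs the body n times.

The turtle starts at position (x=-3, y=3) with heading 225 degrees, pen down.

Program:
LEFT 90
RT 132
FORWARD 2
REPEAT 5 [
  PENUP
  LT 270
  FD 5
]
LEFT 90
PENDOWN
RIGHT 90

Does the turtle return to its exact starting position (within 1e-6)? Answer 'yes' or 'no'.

Answer: no

Derivation:
Executing turtle program step by step:
Start: pos=(-3,3), heading=225, pen down
LT 90: heading 225 -> 315
RT 132: heading 315 -> 183
FD 2: (-3,3) -> (-4.997,2.895) [heading=183, draw]
REPEAT 5 [
  -- iteration 1/5 --
  PU: pen up
  LT 270: heading 183 -> 93
  FD 5: (-4.997,2.895) -> (-5.259,7.888) [heading=93, move]
  -- iteration 2/5 --
  PU: pen up
  LT 270: heading 93 -> 3
  FD 5: (-5.259,7.888) -> (-0.266,8.15) [heading=3, move]
  -- iteration 3/5 --
  PU: pen up
  LT 270: heading 3 -> 273
  FD 5: (-0.266,8.15) -> (-0.004,3.157) [heading=273, move]
  -- iteration 4/5 --
  PU: pen up
  LT 270: heading 273 -> 183
  FD 5: (-0.004,3.157) -> (-4.997,2.895) [heading=183, move]
  -- iteration 5/5 --
  PU: pen up
  LT 270: heading 183 -> 93
  FD 5: (-4.997,2.895) -> (-5.259,7.888) [heading=93, move]
]
LT 90: heading 93 -> 183
PD: pen down
RT 90: heading 183 -> 93
Final: pos=(-5.259,7.888), heading=93, 1 segment(s) drawn

Start position: (-3, 3)
Final position: (-5.259, 7.888)
Distance = 5.385; >= 1e-6 -> NOT closed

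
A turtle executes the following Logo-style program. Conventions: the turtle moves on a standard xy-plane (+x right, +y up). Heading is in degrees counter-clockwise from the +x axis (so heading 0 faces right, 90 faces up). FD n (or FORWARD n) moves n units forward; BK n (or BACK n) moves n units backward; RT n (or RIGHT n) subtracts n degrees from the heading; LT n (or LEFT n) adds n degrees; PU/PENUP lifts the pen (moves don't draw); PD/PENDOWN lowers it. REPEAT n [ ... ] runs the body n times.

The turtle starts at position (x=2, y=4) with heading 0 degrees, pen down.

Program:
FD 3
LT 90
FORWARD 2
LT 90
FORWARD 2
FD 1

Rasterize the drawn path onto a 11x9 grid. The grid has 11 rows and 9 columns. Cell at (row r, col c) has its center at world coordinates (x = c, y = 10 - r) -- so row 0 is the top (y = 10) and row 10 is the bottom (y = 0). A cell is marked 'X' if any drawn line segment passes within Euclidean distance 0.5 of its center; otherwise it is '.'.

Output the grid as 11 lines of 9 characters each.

Segment 0: (2,4) -> (5,4)
Segment 1: (5,4) -> (5,6)
Segment 2: (5,6) -> (3,6)
Segment 3: (3,6) -> (2,6)

Answer: .........
.........
.........
.........
..XXXX...
.....X...
..XXXX...
.........
.........
.........
.........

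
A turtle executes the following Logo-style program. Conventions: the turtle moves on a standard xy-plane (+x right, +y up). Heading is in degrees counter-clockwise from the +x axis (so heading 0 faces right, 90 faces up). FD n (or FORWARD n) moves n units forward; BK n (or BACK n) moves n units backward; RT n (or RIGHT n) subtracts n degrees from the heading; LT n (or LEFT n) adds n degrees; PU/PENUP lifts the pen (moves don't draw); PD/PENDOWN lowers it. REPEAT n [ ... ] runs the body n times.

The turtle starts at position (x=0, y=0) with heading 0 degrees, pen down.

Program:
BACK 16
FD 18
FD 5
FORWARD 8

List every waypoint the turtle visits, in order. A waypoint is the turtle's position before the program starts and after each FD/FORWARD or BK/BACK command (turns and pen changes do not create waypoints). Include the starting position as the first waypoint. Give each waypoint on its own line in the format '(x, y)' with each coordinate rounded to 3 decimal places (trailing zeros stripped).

Answer: (0, 0)
(-16, 0)
(2, 0)
(7, 0)
(15, 0)

Derivation:
Executing turtle program step by step:
Start: pos=(0,0), heading=0, pen down
BK 16: (0,0) -> (-16,0) [heading=0, draw]
FD 18: (-16,0) -> (2,0) [heading=0, draw]
FD 5: (2,0) -> (7,0) [heading=0, draw]
FD 8: (7,0) -> (15,0) [heading=0, draw]
Final: pos=(15,0), heading=0, 4 segment(s) drawn
Waypoints (5 total):
(0, 0)
(-16, 0)
(2, 0)
(7, 0)
(15, 0)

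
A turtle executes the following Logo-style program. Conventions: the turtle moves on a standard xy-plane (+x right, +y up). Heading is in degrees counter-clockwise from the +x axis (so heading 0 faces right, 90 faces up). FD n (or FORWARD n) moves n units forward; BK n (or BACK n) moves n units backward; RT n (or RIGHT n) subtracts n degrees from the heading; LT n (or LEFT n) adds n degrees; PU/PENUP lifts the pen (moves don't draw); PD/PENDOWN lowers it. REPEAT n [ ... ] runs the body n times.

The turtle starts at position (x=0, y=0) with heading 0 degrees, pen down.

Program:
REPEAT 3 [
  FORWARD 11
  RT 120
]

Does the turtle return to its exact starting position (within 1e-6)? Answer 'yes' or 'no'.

Executing turtle program step by step:
Start: pos=(0,0), heading=0, pen down
REPEAT 3 [
  -- iteration 1/3 --
  FD 11: (0,0) -> (11,0) [heading=0, draw]
  RT 120: heading 0 -> 240
  -- iteration 2/3 --
  FD 11: (11,0) -> (5.5,-9.526) [heading=240, draw]
  RT 120: heading 240 -> 120
  -- iteration 3/3 --
  FD 11: (5.5,-9.526) -> (0,0) [heading=120, draw]
  RT 120: heading 120 -> 0
]
Final: pos=(0,0), heading=0, 3 segment(s) drawn

Start position: (0, 0)
Final position: (0, 0)
Distance = 0; < 1e-6 -> CLOSED

Answer: yes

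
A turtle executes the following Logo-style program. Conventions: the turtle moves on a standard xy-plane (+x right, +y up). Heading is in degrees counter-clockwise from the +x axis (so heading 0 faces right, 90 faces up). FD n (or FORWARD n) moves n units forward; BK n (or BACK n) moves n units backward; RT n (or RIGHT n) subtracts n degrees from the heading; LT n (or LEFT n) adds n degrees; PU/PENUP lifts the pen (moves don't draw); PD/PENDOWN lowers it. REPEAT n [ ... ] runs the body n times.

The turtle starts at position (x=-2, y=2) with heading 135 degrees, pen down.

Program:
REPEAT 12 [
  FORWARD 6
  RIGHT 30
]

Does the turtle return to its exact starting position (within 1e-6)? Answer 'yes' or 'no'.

Executing turtle program step by step:
Start: pos=(-2,2), heading=135, pen down
REPEAT 12 [
  -- iteration 1/12 --
  FD 6: (-2,2) -> (-6.243,6.243) [heading=135, draw]
  RT 30: heading 135 -> 105
  -- iteration 2/12 --
  FD 6: (-6.243,6.243) -> (-7.796,12.038) [heading=105, draw]
  RT 30: heading 105 -> 75
  -- iteration 3/12 --
  FD 6: (-7.796,12.038) -> (-6.243,17.834) [heading=75, draw]
  RT 30: heading 75 -> 45
  -- iteration 4/12 --
  FD 6: (-6.243,17.834) -> (-2,22.076) [heading=45, draw]
  RT 30: heading 45 -> 15
  -- iteration 5/12 --
  FD 6: (-2,22.076) -> (3.796,23.629) [heading=15, draw]
  RT 30: heading 15 -> 345
  -- iteration 6/12 --
  FD 6: (3.796,23.629) -> (9.591,22.076) [heading=345, draw]
  RT 30: heading 345 -> 315
  -- iteration 7/12 --
  FD 6: (9.591,22.076) -> (13.834,17.834) [heading=315, draw]
  RT 30: heading 315 -> 285
  -- iteration 8/12 --
  FD 6: (13.834,17.834) -> (15.387,12.038) [heading=285, draw]
  RT 30: heading 285 -> 255
  -- iteration 9/12 --
  FD 6: (15.387,12.038) -> (13.834,6.243) [heading=255, draw]
  RT 30: heading 255 -> 225
  -- iteration 10/12 --
  FD 6: (13.834,6.243) -> (9.591,2) [heading=225, draw]
  RT 30: heading 225 -> 195
  -- iteration 11/12 --
  FD 6: (9.591,2) -> (3.796,0.447) [heading=195, draw]
  RT 30: heading 195 -> 165
  -- iteration 12/12 --
  FD 6: (3.796,0.447) -> (-2,2) [heading=165, draw]
  RT 30: heading 165 -> 135
]
Final: pos=(-2,2), heading=135, 12 segment(s) drawn

Start position: (-2, 2)
Final position: (-2, 2)
Distance = 0; < 1e-6 -> CLOSED

Answer: yes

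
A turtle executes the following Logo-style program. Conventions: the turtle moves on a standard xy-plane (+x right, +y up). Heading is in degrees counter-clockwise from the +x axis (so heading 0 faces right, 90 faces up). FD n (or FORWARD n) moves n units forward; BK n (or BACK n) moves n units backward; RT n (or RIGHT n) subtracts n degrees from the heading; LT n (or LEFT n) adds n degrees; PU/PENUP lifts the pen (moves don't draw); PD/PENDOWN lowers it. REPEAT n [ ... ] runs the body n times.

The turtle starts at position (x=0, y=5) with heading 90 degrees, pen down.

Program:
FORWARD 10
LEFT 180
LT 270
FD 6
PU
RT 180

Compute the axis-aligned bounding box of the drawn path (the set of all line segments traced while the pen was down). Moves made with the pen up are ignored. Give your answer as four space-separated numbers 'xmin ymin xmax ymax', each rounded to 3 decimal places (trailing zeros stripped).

Answer: -6 5 0 15

Derivation:
Executing turtle program step by step:
Start: pos=(0,5), heading=90, pen down
FD 10: (0,5) -> (0,15) [heading=90, draw]
LT 180: heading 90 -> 270
LT 270: heading 270 -> 180
FD 6: (0,15) -> (-6,15) [heading=180, draw]
PU: pen up
RT 180: heading 180 -> 0
Final: pos=(-6,15), heading=0, 2 segment(s) drawn

Segment endpoints: x in {-6, 0, 0}, y in {5, 15, 15}
xmin=-6, ymin=5, xmax=0, ymax=15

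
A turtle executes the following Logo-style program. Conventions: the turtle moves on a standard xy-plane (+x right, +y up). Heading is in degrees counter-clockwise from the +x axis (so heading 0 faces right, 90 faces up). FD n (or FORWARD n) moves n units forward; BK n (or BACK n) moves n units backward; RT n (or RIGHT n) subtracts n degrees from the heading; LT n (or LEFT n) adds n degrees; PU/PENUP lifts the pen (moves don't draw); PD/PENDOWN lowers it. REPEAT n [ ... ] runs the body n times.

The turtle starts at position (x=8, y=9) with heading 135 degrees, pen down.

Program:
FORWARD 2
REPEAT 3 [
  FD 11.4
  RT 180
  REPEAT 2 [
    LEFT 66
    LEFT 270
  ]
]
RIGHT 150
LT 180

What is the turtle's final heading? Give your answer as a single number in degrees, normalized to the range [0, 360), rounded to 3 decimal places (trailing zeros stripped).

Executing turtle program step by step:
Start: pos=(8,9), heading=135, pen down
FD 2: (8,9) -> (6.586,10.414) [heading=135, draw]
REPEAT 3 [
  -- iteration 1/3 --
  FD 11.4: (6.586,10.414) -> (-1.475,18.475) [heading=135, draw]
  RT 180: heading 135 -> 315
  REPEAT 2 [
    -- iteration 1/2 --
    LT 66: heading 315 -> 21
    LT 270: heading 21 -> 291
    -- iteration 2/2 --
    LT 66: heading 291 -> 357
    LT 270: heading 357 -> 267
  ]
  -- iteration 2/3 --
  FD 11.4: (-1.475,18.475) -> (-2.072,7.091) [heading=267, draw]
  RT 180: heading 267 -> 87
  REPEAT 2 [
    -- iteration 1/2 --
    LT 66: heading 87 -> 153
    LT 270: heading 153 -> 63
    -- iteration 2/2 --
    LT 66: heading 63 -> 129
    LT 270: heading 129 -> 39
  ]
  -- iteration 3/3 --
  FD 11.4: (-2.072,7.091) -> (6.788,14.265) [heading=39, draw]
  RT 180: heading 39 -> 219
  REPEAT 2 [
    -- iteration 1/2 --
    LT 66: heading 219 -> 285
    LT 270: heading 285 -> 195
    -- iteration 2/2 --
    LT 66: heading 195 -> 261
    LT 270: heading 261 -> 171
  ]
]
RT 150: heading 171 -> 21
LT 180: heading 21 -> 201
Final: pos=(6.788,14.265), heading=201, 4 segment(s) drawn

Answer: 201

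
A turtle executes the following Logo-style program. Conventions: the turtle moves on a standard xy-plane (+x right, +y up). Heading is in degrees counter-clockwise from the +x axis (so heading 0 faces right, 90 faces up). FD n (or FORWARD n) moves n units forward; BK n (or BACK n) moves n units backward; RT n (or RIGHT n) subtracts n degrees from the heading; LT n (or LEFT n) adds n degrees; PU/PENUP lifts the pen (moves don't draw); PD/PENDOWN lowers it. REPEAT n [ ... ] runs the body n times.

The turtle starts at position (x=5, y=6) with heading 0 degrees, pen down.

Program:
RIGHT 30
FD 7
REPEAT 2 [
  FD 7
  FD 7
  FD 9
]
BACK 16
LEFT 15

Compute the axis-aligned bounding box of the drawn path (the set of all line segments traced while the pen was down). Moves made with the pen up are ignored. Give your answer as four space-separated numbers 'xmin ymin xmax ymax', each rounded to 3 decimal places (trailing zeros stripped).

Answer: 5 -20.5 50.899 6

Derivation:
Executing turtle program step by step:
Start: pos=(5,6), heading=0, pen down
RT 30: heading 0 -> 330
FD 7: (5,6) -> (11.062,2.5) [heading=330, draw]
REPEAT 2 [
  -- iteration 1/2 --
  FD 7: (11.062,2.5) -> (17.124,-1) [heading=330, draw]
  FD 7: (17.124,-1) -> (23.187,-4.5) [heading=330, draw]
  FD 9: (23.187,-4.5) -> (30.981,-9) [heading=330, draw]
  -- iteration 2/2 --
  FD 7: (30.981,-9) -> (37.043,-12.5) [heading=330, draw]
  FD 7: (37.043,-12.5) -> (43.105,-16) [heading=330, draw]
  FD 9: (43.105,-16) -> (50.899,-20.5) [heading=330, draw]
]
BK 16: (50.899,-20.5) -> (37.043,-12.5) [heading=330, draw]
LT 15: heading 330 -> 345
Final: pos=(37.043,-12.5), heading=345, 8 segment(s) drawn

Segment endpoints: x in {5, 11.062, 17.124, 23.187, 30.981, 37.043, 43.105, 50.899}, y in {-20.5, -16, -12.5, -9, -4.5, -1, 2.5, 6}
xmin=5, ymin=-20.5, xmax=50.899, ymax=6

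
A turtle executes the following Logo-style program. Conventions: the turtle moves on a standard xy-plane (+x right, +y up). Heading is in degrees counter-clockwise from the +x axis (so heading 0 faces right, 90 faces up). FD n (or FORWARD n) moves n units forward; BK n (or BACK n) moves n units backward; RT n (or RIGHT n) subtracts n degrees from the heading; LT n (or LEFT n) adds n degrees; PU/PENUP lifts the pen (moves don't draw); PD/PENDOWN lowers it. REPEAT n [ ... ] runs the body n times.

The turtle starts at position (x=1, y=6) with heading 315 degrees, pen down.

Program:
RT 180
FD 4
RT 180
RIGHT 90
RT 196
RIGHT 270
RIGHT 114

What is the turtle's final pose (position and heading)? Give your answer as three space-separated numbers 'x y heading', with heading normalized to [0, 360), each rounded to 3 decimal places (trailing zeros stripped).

Executing turtle program step by step:
Start: pos=(1,6), heading=315, pen down
RT 180: heading 315 -> 135
FD 4: (1,6) -> (-1.828,8.828) [heading=135, draw]
RT 180: heading 135 -> 315
RT 90: heading 315 -> 225
RT 196: heading 225 -> 29
RT 270: heading 29 -> 119
RT 114: heading 119 -> 5
Final: pos=(-1.828,8.828), heading=5, 1 segment(s) drawn

Answer: -1.828 8.828 5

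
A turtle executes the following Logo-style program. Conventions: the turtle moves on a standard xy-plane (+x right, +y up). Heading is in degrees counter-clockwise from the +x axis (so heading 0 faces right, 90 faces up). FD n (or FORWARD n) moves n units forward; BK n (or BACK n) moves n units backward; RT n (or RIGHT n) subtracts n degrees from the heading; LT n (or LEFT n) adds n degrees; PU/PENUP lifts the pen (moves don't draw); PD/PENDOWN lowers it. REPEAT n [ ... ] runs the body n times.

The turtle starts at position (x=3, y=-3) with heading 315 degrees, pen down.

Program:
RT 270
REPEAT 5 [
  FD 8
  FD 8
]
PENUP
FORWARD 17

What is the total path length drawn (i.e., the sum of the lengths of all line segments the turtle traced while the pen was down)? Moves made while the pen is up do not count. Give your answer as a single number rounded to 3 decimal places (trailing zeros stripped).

Executing turtle program step by step:
Start: pos=(3,-3), heading=315, pen down
RT 270: heading 315 -> 45
REPEAT 5 [
  -- iteration 1/5 --
  FD 8: (3,-3) -> (8.657,2.657) [heading=45, draw]
  FD 8: (8.657,2.657) -> (14.314,8.314) [heading=45, draw]
  -- iteration 2/5 --
  FD 8: (14.314,8.314) -> (19.971,13.971) [heading=45, draw]
  FD 8: (19.971,13.971) -> (25.627,19.627) [heading=45, draw]
  -- iteration 3/5 --
  FD 8: (25.627,19.627) -> (31.284,25.284) [heading=45, draw]
  FD 8: (31.284,25.284) -> (36.941,30.941) [heading=45, draw]
  -- iteration 4/5 --
  FD 8: (36.941,30.941) -> (42.598,36.598) [heading=45, draw]
  FD 8: (42.598,36.598) -> (48.255,42.255) [heading=45, draw]
  -- iteration 5/5 --
  FD 8: (48.255,42.255) -> (53.912,47.912) [heading=45, draw]
  FD 8: (53.912,47.912) -> (59.569,53.569) [heading=45, draw]
]
PU: pen up
FD 17: (59.569,53.569) -> (71.589,65.589) [heading=45, move]
Final: pos=(71.589,65.589), heading=45, 10 segment(s) drawn

Segment lengths:
  seg 1: (3,-3) -> (8.657,2.657), length = 8
  seg 2: (8.657,2.657) -> (14.314,8.314), length = 8
  seg 3: (14.314,8.314) -> (19.971,13.971), length = 8
  seg 4: (19.971,13.971) -> (25.627,19.627), length = 8
  seg 5: (25.627,19.627) -> (31.284,25.284), length = 8
  seg 6: (31.284,25.284) -> (36.941,30.941), length = 8
  seg 7: (36.941,30.941) -> (42.598,36.598), length = 8
  seg 8: (42.598,36.598) -> (48.255,42.255), length = 8
  seg 9: (48.255,42.255) -> (53.912,47.912), length = 8
  seg 10: (53.912,47.912) -> (59.569,53.569), length = 8
Total = 80

Answer: 80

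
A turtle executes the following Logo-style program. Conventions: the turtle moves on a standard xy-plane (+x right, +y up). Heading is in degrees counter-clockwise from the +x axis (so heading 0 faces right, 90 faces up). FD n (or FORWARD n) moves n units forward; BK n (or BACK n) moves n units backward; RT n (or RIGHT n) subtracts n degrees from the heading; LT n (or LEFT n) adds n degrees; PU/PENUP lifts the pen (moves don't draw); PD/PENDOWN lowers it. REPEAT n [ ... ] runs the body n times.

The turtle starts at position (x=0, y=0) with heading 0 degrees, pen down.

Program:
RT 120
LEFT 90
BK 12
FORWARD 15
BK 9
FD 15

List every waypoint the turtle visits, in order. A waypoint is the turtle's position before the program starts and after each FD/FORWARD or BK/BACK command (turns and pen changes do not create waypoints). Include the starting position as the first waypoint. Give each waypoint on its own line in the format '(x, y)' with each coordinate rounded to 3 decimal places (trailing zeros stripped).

Executing turtle program step by step:
Start: pos=(0,0), heading=0, pen down
RT 120: heading 0 -> 240
LT 90: heading 240 -> 330
BK 12: (0,0) -> (-10.392,6) [heading=330, draw]
FD 15: (-10.392,6) -> (2.598,-1.5) [heading=330, draw]
BK 9: (2.598,-1.5) -> (-5.196,3) [heading=330, draw]
FD 15: (-5.196,3) -> (7.794,-4.5) [heading=330, draw]
Final: pos=(7.794,-4.5), heading=330, 4 segment(s) drawn
Waypoints (5 total):
(0, 0)
(-10.392, 6)
(2.598, -1.5)
(-5.196, 3)
(7.794, -4.5)

Answer: (0, 0)
(-10.392, 6)
(2.598, -1.5)
(-5.196, 3)
(7.794, -4.5)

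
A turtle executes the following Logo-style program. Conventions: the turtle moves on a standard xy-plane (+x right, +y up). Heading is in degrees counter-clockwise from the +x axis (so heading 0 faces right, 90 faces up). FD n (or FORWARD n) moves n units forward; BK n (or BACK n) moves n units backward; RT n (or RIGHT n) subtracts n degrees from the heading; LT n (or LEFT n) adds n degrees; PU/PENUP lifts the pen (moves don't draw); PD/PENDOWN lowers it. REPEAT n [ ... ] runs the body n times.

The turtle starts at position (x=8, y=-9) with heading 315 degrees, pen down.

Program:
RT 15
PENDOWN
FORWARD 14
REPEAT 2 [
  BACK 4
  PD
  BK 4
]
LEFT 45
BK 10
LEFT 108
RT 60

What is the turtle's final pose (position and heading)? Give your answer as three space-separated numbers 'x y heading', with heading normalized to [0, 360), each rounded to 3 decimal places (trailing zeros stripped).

Executing turtle program step by step:
Start: pos=(8,-9), heading=315, pen down
RT 15: heading 315 -> 300
PD: pen down
FD 14: (8,-9) -> (15,-21.124) [heading=300, draw]
REPEAT 2 [
  -- iteration 1/2 --
  BK 4: (15,-21.124) -> (13,-17.66) [heading=300, draw]
  PD: pen down
  BK 4: (13,-17.66) -> (11,-14.196) [heading=300, draw]
  -- iteration 2/2 --
  BK 4: (11,-14.196) -> (9,-10.732) [heading=300, draw]
  PD: pen down
  BK 4: (9,-10.732) -> (7,-7.268) [heading=300, draw]
]
LT 45: heading 300 -> 345
BK 10: (7,-7.268) -> (-2.659,-4.68) [heading=345, draw]
LT 108: heading 345 -> 93
RT 60: heading 93 -> 33
Final: pos=(-2.659,-4.68), heading=33, 6 segment(s) drawn

Answer: -2.659 -4.68 33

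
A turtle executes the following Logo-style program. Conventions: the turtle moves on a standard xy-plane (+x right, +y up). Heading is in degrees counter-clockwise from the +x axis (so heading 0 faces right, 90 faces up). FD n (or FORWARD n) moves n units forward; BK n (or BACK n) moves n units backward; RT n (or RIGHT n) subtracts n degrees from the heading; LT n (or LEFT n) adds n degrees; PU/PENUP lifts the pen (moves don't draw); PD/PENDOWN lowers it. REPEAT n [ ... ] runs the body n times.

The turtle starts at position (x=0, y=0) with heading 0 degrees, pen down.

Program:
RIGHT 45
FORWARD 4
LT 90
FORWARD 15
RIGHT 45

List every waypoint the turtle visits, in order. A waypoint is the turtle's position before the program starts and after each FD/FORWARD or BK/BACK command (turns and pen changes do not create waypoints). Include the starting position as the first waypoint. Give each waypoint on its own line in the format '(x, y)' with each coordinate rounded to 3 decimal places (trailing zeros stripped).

Answer: (0, 0)
(2.828, -2.828)
(13.435, 7.778)

Derivation:
Executing turtle program step by step:
Start: pos=(0,0), heading=0, pen down
RT 45: heading 0 -> 315
FD 4: (0,0) -> (2.828,-2.828) [heading=315, draw]
LT 90: heading 315 -> 45
FD 15: (2.828,-2.828) -> (13.435,7.778) [heading=45, draw]
RT 45: heading 45 -> 0
Final: pos=(13.435,7.778), heading=0, 2 segment(s) drawn
Waypoints (3 total):
(0, 0)
(2.828, -2.828)
(13.435, 7.778)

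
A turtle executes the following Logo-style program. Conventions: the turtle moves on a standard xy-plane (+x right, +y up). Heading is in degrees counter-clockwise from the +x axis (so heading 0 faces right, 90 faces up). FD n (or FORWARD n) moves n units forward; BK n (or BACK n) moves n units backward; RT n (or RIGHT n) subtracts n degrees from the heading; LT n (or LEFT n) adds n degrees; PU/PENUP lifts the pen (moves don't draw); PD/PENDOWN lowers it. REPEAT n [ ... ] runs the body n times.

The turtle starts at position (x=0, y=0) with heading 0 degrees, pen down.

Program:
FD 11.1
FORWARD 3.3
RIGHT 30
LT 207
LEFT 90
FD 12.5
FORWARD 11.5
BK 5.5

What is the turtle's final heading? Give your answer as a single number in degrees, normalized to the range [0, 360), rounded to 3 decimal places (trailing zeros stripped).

Answer: 267

Derivation:
Executing turtle program step by step:
Start: pos=(0,0), heading=0, pen down
FD 11.1: (0,0) -> (11.1,0) [heading=0, draw]
FD 3.3: (11.1,0) -> (14.4,0) [heading=0, draw]
RT 30: heading 0 -> 330
LT 207: heading 330 -> 177
LT 90: heading 177 -> 267
FD 12.5: (14.4,0) -> (13.746,-12.483) [heading=267, draw]
FD 11.5: (13.746,-12.483) -> (13.144,-23.967) [heading=267, draw]
BK 5.5: (13.144,-23.967) -> (13.432,-18.475) [heading=267, draw]
Final: pos=(13.432,-18.475), heading=267, 5 segment(s) drawn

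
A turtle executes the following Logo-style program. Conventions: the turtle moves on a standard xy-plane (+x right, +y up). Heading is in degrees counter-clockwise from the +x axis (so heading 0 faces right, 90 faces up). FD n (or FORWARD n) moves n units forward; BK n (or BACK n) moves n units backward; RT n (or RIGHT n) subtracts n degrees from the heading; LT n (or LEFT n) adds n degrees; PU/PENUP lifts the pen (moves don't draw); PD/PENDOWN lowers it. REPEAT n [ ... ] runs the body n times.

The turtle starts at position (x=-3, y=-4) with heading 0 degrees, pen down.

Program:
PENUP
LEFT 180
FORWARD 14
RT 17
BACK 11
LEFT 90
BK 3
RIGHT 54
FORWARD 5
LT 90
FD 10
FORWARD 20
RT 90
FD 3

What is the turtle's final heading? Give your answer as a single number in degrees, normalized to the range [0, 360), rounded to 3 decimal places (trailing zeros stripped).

Executing turtle program step by step:
Start: pos=(-3,-4), heading=0, pen down
PU: pen up
LT 180: heading 0 -> 180
FD 14: (-3,-4) -> (-17,-4) [heading=180, move]
RT 17: heading 180 -> 163
BK 11: (-17,-4) -> (-6.481,-7.216) [heading=163, move]
LT 90: heading 163 -> 253
BK 3: (-6.481,-7.216) -> (-5.604,-4.347) [heading=253, move]
RT 54: heading 253 -> 199
FD 5: (-5.604,-4.347) -> (-10.331,-5.975) [heading=199, move]
LT 90: heading 199 -> 289
FD 10: (-10.331,-5.975) -> (-7.075,-15.43) [heading=289, move]
FD 20: (-7.075,-15.43) -> (-0.564,-34.341) [heading=289, move]
RT 90: heading 289 -> 199
FD 3: (-0.564,-34.341) -> (-3.401,-35.317) [heading=199, move]
Final: pos=(-3.401,-35.317), heading=199, 0 segment(s) drawn

Answer: 199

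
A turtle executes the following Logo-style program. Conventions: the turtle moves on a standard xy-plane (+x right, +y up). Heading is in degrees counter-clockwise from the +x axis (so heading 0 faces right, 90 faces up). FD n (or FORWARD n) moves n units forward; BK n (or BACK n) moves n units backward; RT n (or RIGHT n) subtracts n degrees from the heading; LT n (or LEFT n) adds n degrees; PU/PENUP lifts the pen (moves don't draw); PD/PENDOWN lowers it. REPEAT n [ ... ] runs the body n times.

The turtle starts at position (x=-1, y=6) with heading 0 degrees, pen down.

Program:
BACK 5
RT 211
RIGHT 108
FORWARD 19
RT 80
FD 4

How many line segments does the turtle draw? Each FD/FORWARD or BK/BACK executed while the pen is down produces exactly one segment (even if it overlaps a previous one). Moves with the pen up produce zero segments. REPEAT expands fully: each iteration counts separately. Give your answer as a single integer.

Executing turtle program step by step:
Start: pos=(-1,6), heading=0, pen down
BK 5: (-1,6) -> (-6,6) [heading=0, draw]
RT 211: heading 0 -> 149
RT 108: heading 149 -> 41
FD 19: (-6,6) -> (8.339,18.465) [heading=41, draw]
RT 80: heading 41 -> 321
FD 4: (8.339,18.465) -> (11.448,15.948) [heading=321, draw]
Final: pos=(11.448,15.948), heading=321, 3 segment(s) drawn
Segments drawn: 3

Answer: 3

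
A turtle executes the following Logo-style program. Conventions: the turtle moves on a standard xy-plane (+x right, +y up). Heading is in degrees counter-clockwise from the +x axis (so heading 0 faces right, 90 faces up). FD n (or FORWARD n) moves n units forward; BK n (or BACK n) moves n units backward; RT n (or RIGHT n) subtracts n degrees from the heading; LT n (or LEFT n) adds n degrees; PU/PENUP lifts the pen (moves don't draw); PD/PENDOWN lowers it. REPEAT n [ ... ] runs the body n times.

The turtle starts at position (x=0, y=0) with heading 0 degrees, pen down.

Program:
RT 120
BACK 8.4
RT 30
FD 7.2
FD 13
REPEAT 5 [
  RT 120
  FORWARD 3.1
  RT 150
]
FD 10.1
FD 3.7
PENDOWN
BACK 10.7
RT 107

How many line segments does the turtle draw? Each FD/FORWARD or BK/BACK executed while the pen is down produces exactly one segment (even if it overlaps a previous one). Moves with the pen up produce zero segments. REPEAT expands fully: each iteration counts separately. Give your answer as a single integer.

Answer: 11

Derivation:
Executing turtle program step by step:
Start: pos=(0,0), heading=0, pen down
RT 120: heading 0 -> 240
BK 8.4: (0,0) -> (4.2,7.275) [heading=240, draw]
RT 30: heading 240 -> 210
FD 7.2: (4.2,7.275) -> (-2.035,3.675) [heading=210, draw]
FD 13: (-2.035,3.675) -> (-13.294,-2.825) [heading=210, draw]
REPEAT 5 [
  -- iteration 1/5 --
  RT 120: heading 210 -> 90
  FD 3.1: (-13.294,-2.825) -> (-13.294,0.275) [heading=90, draw]
  RT 150: heading 90 -> 300
  -- iteration 2/5 --
  RT 120: heading 300 -> 180
  FD 3.1: (-13.294,0.275) -> (-16.394,0.275) [heading=180, draw]
  RT 150: heading 180 -> 30
  -- iteration 3/5 --
  RT 120: heading 30 -> 270
  FD 3.1: (-16.394,0.275) -> (-16.394,-2.825) [heading=270, draw]
  RT 150: heading 270 -> 120
  -- iteration 4/5 --
  RT 120: heading 120 -> 0
  FD 3.1: (-16.394,-2.825) -> (-13.294,-2.825) [heading=0, draw]
  RT 150: heading 0 -> 210
  -- iteration 5/5 --
  RT 120: heading 210 -> 90
  FD 3.1: (-13.294,-2.825) -> (-13.294,0.275) [heading=90, draw]
  RT 150: heading 90 -> 300
]
FD 10.1: (-13.294,0.275) -> (-8.244,-8.472) [heading=300, draw]
FD 3.7: (-8.244,-8.472) -> (-6.394,-11.677) [heading=300, draw]
PD: pen down
BK 10.7: (-6.394,-11.677) -> (-11.744,-2.41) [heading=300, draw]
RT 107: heading 300 -> 193
Final: pos=(-11.744,-2.41), heading=193, 11 segment(s) drawn
Segments drawn: 11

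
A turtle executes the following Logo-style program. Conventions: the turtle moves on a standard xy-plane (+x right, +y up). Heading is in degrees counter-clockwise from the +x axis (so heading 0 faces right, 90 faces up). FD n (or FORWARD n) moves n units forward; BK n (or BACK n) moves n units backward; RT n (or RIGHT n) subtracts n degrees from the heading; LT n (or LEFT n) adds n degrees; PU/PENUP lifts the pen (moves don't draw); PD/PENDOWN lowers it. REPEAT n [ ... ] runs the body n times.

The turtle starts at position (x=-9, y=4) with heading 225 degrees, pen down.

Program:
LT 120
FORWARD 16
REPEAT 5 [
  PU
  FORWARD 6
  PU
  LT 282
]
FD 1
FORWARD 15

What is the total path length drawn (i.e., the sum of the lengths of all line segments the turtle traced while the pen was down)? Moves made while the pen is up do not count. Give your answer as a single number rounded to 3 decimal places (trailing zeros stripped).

Executing turtle program step by step:
Start: pos=(-9,4), heading=225, pen down
LT 120: heading 225 -> 345
FD 16: (-9,4) -> (6.455,-0.141) [heading=345, draw]
REPEAT 5 [
  -- iteration 1/5 --
  PU: pen up
  FD 6: (6.455,-0.141) -> (12.25,-1.694) [heading=345, move]
  PU: pen up
  LT 282: heading 345 -> 267
  -- iteration 2/5 --
  PU: pen up
  FD 6: (12.25,-1.694) -> (11.936,-7.686) [heading=267, move]
  PU: pen up
  LT 282: heading 267 -> 189
  -- iteration 3/5 --
  PU: pen up
  FD 6: (11.936,-7.686) -> (6.01,-8.624) [heading=189, move]
  PU: pen up
  LT 282: heading 189 -> 111
  -- iteration 4/5 --
  PU: pen up
  FD 6: (6.01,-8.624) -> (3.86,-3.023) [heading=111, move]
  PU: pen up
  LT 282: heading 111 -> 33
  -- iteration 5/5 --
  PU: pen up
  FD 6: (3.86,-3.023) -> (8.892,0.245) [heading=33, move]
  PU: pen up
  LT 282: heading 33 -> 315
]
FD 1: (8.892,0.245) -> (9.599,-0.462) [heading=315, move]
FD 15: (9.599,-0.462) -> (20.206,-11.069) [heading=315, move]
Final: pos=(20.206,-11.069), heading=315, 1 segment(s) drawn

Segment lengths:
  seg 1: (-9,4) -> (6.455,-0.141), length = 16
Total = 16

Answer: 16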